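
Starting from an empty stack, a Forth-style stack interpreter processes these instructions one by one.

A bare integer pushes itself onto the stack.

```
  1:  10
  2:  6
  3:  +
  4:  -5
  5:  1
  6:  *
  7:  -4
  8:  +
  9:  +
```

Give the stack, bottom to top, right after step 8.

[16, -9]

10  10
6   10 6
+   16
-5  16 -5
1   16 -5 1
*   16 -5
-4  16 -5 -4
+   16 -9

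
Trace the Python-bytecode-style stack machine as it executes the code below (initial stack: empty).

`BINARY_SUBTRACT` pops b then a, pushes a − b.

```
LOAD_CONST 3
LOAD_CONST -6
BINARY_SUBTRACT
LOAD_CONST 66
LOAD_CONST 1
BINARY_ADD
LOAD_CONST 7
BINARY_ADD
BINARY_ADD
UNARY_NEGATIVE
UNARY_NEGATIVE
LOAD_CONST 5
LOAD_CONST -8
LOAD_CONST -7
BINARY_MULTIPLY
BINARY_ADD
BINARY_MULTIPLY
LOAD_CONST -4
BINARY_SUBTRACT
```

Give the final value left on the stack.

5067

LOAD_CONST 3    -> [3]
LOAD_CONST -6   -> [3, -6]
BINARY_SUBTRACT -> [9]
LOAD_CONST 66   -> [9, 66]
LOAD_CONST 1    -> [9, 66, 1]
BINARY_ADD      -> [9, 67]
LOAD_CONST 7    -> [9, 67, 7]
BINARY_ADD      -> [9, 74]
BINARY_ADD      -> [83]
UNARY_NEGATIVE  -> [-83]
UNARY_NEGATIVE  -> [83]
LOAD_CONST 5    -> [83, 5]
LOAD_CONST -8   -> [83, 5, -8]
LOAD_CONST -7   -> [83, 5, -8, -7]
BINARY_MULTIPLY -> [83, 5, 56]
BINARY_ADD      -> [83, 61]
BINARY_MULTIPLY -> [5063]
LOAD_CONST -4   -> [5063, -4]
BINARY_SUBTRACT -> [5067]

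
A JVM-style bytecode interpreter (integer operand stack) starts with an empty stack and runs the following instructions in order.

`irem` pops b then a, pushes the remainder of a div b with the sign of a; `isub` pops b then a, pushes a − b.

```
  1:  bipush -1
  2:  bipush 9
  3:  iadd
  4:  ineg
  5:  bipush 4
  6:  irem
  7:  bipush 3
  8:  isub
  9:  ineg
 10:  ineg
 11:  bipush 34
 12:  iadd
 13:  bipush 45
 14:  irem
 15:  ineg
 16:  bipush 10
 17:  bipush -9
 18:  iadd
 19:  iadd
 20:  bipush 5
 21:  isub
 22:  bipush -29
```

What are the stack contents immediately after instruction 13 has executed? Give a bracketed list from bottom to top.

[31, 45]

bipush -1 -> -1
bipush 9  -> -1 9
iadd      -> 8
ineg      -> -8
bipush 4  -> -8 4
irem      -> 0
bipush 3  -> 0 3
isub      -> -3
ineg      -> 3
ineg      -> -3
bipush 34 -> -3 34
iadd      -> 31
bipush 45 -> 31 45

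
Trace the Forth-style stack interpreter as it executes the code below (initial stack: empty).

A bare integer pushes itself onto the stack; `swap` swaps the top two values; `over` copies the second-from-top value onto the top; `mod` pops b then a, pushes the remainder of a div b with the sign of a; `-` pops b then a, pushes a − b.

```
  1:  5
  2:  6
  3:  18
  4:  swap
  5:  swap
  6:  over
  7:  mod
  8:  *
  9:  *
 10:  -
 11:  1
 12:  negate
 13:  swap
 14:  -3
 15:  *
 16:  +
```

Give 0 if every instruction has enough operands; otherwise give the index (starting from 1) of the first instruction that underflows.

5    → [5]
6    → [5, 6]
18   → [5, 6, 18]
swap → [5, 18, 6]
swap → [5, 6, 18]
over → [5, 6, 18, 6]
mod  → [5, 6, 0]
*    → [5, 0]
*    → [0]
-  — needs 2 operands, stack has 1 → underflow

10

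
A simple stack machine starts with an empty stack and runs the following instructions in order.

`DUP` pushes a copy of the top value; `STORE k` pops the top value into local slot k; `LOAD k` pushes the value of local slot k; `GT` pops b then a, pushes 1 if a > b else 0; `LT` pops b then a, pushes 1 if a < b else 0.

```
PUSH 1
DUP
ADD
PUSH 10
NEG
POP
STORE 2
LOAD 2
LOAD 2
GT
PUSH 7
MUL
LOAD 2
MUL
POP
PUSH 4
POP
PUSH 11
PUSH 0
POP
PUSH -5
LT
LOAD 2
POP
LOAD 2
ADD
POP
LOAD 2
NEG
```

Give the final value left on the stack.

PUSH 1  : 1
DUP     : 1 1
ADD     : 2
PUSH 10 : 2 10
NEG     : 2 -10
POP     : 2
STORE 2 : (empty)
LOAD 2  : 2
LOAD 2  : 2 2
GT      : 0
PUSH 7  : 0 7
MUL     : 0
LOAD 2  : 0 2
MUL     : 0
POP     : (empty)
PUSH 4  : 4
POP     : (empty)
PUSH 11 : 11
PUSH 0  : 11 0
POP     : 11
PUSH -5 : 11 -5
LT      : 0
LOAD 2  : 0 2
POP     : 0
LOAD 2  : 0 2
ADD     : 2
POP     : (empty)
LOAD 2  : 2
NEG     : -2

-2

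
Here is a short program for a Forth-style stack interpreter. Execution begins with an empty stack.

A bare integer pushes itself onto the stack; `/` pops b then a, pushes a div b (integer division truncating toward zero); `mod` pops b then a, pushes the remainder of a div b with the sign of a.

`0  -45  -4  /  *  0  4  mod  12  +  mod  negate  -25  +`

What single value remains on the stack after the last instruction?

0      → 0
-45    → 0 -45
-4     → 0 -45 -4
/      → 0 11
*      → 0
0      → 0 0
4      → 0 0 4
mod    → 0 0
12     → 0 0 12
+      → 0 12
mod    → 0
negate → 0
-25    → 0 -25
+      → -25

-25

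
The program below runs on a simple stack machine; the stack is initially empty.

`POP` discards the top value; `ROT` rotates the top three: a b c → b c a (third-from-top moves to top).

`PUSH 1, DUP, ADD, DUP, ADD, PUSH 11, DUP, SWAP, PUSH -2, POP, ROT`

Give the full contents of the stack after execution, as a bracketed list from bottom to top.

PUSH 1  -> 1
DUP     -> 1 1
ADD     -> 2
DUP     -> 2 2
ADD     -> 4
PUSH 11 -> 4 11
DUP     -> 4 11 11
SWAP    -> 4 11 11
PUSH -2 -> 4 11 11 -2
POP     -> 4 11 11
ROT     -> 11 11 4

[11, 11, 4]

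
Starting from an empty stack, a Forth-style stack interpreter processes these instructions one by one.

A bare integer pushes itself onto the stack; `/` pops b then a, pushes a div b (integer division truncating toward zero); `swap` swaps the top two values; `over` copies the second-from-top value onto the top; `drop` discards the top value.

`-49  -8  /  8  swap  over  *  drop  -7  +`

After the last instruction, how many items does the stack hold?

-49  -> -49
-8   -> -49 -8
/    -> 6
8    -> 6 8
swap -> 8 6
over -> 8 6 8
*    -> 8 48
drop -> 8
-7   -> 8 -7
+    -> 1

1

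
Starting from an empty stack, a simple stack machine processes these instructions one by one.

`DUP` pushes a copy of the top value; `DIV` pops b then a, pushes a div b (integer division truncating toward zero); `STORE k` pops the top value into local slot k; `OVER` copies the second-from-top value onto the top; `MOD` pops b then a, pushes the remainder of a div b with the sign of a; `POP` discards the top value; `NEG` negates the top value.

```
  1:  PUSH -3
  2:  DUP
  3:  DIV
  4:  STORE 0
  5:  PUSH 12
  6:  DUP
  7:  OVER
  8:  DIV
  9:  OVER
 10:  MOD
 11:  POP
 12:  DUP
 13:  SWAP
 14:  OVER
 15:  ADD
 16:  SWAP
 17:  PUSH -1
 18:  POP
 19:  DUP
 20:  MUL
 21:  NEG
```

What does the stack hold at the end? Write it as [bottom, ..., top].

[24, -144]

PUSH -3  [-3]
DUP      [-3, -3]
DIV      [1]
STORE 0  []
PUSH 12  [12]
DUP      [12, 12]
OVER     [12, 12, 12]
DIV      [12, 1]
OVER     [12, 1, 12]
MOD      [12, 1]
POP      [12]
DUP      [12, 12]
SWAP     [12, 12]
OVER     [12, 12, 12]
ADD      [12, 24]
SWAP     [24, 12]
PUSH -1  [24, 12, -1]
POP      [24, 12]
DUP      [24, 12, 12]
MUL      [24, 144]
NEG      [24, -144]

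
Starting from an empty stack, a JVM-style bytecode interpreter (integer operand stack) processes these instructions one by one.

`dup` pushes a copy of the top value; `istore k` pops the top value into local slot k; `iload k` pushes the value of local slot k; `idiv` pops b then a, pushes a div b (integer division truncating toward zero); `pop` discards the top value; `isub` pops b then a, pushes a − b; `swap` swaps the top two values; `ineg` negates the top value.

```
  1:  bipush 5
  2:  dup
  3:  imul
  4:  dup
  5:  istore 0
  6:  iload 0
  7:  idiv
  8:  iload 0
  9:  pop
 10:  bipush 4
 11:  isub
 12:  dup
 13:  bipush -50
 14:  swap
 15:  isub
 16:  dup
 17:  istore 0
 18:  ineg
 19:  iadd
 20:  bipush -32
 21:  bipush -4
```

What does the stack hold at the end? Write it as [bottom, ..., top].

bipush 5   -> 5
dup        -> 5 5
imul       -> 25
dup        -> 25 25
istore 0   -> 25
iload 0    -> 25 25
idiv       -> 1
iload 0    -> 1 25
pop        -> 1
bipush 4   -> 1 4
isub       -> -3
dup        -> -3 -3
bipush -50 -> -3 -3 -50
swap       -> -3 -50 -3
isub       -> -3 -47
dup        -> -3 -47 -47
istore 0   -> -3 -47
ineg       -> -3 47
iadd       -> 44
bipush -32 -> 44 -32
bipush -4  -> 44 -32 -4

[44, -32, -4]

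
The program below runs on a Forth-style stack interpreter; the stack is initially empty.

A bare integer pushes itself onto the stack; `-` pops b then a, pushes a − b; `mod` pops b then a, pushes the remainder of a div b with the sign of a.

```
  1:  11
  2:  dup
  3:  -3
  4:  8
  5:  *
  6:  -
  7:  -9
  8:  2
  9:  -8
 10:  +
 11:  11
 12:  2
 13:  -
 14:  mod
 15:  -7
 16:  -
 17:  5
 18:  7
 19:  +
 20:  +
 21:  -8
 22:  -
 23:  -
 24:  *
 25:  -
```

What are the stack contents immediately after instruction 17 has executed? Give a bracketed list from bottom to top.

11   11
dup  11 11
-3   11 11 -3
8    11 11 -3 8
*    11 11 -24
-    11 35
-9   11 35 -9
2    11 35 -9 2
-8   11 35 -9 2 -8
+    11 35 -9 -6
11   11 35 -9 -6 11
2    11 35 -9 -6 11 2
-    11 35 -9 -6 9
mod  11 35 -9 -6
-7   11 35 -9 -6 -7
-    11 35 -9 1
5    11 35 -9 1 5

[11, 35, -9, 1, 5]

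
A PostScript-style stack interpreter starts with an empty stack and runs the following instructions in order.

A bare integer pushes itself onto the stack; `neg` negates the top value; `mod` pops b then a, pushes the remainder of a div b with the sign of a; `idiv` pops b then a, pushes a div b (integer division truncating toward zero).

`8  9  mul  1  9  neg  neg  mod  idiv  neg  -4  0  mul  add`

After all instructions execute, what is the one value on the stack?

-72

8     [8]
9     [8, 9]
mul   [72]
1     [72, 1]
9     [72, 1, 9]
neg   [72, 1, -9]
neg   [72, 1, 9]
mod   [72, 1]
idiv  [72]
neg   [-72]
-4    [-72, -4]
0     [-72, -4, 0]
mul   [-72, 0]
add   [-72]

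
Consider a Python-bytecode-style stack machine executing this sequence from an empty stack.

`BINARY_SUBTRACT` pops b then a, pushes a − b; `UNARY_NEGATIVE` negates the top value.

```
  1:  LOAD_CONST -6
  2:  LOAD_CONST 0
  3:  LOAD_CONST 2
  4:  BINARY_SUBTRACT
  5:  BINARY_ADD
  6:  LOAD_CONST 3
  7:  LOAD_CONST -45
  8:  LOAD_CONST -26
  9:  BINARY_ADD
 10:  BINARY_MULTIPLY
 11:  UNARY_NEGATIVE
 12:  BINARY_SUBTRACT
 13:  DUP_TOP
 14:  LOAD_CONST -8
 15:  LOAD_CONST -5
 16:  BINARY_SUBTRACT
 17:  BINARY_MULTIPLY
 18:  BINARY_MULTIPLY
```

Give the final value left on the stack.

LOAD_CONST -6    [-6]
LOAD_CONST 0     [-6, 0]
LOAD_CONST 2     [-6, 0, 2]
BINARY_SUBTRACT  [-6, -2]
BINARY_ADD       [-8]
LOAD_CONST 3     [-8, 3]
LOAD_CONST -45   [-8, 3, -45]
LOAD_CONST -26   [-8, 3, -45, -26]
BINARY_ADD       [-8, 3, -71]
BINARY_MULTIPLY  [-8, -213]
UNARY_NEGATIVE   [-8, 213]
BINARY_SUBTRACT  [-221]
DUP_TOP          [-221, -221]
LOAD_CONST -8    [-221, -221, -8]
LOAD_CONST -5    [-221, -221, -8, -5]
BINARY_SUBTRACT  [-221, -221, -3]
BINARY_MULTIPLY  [-221, 663]
BINARY_MULTIPLY  [-146523]

-146523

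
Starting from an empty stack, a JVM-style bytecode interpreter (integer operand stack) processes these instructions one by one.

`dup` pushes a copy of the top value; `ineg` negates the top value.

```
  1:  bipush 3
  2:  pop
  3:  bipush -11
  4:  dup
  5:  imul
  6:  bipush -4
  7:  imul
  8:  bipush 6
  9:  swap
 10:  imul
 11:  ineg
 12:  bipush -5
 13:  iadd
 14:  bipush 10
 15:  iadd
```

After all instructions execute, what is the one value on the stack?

bipush 3   -> [3]
pop        -> []
bipush -11 -> [-11]
dup        -> [-11, -11]
imul       -> [121]
bipush -4  -> [121, -4]
imul       -> [-484]
bipush 6   -> [-484, 6]
swap       -> [6, -484]
imul       -> [-2904]
ineg       -> [2904]
bipush -5  -> [2904, -5]
iadd       -> [2899]
bipush 10  -> [2899, 10]
iadd       -> [2909]

2909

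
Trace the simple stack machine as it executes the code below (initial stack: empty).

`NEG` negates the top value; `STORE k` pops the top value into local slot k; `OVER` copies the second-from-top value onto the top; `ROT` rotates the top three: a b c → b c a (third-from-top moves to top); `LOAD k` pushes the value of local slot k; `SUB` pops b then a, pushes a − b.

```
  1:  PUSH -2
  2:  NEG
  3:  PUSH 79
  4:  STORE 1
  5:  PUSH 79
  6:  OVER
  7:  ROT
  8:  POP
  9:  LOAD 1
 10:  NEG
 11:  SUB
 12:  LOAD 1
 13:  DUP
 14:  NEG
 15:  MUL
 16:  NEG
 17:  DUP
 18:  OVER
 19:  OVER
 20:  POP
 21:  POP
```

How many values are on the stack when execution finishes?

PUSH -2 -> [-2]
NEG     -> [2]
PUSH 79 -> [2, 79]
STORE 1 -> [2]
PUSH 79 -> [2, 79]
OVER    -> [2, 79, 2]
ROT     -> [79, 2, 2]
POP     -> [79, 2]
LOAD 1  -> [79, 2, 79]
NEG     -> [79, 2, -79]
SUB     -> [79, 81]
LOAD 1  -> [79, 81, 79]
DUP     -> [79, 81, 79, 79]
NEG     -> [79, 81, 79, -79]
MUL     -> [79, 81, -6241]
NEG     -> [79, 81, 6241]
DUP     -> [79, 81, 6241, 6241]
OVER    -> [79, 81, 6241, 6241, 6241]
OVER    -> [79, 81, 6241, 6241, 6241, 6241]
POP     -> [79, 81, 6241, 6241, 6241]
POP     -> [79, 81, 6241, 6241]

4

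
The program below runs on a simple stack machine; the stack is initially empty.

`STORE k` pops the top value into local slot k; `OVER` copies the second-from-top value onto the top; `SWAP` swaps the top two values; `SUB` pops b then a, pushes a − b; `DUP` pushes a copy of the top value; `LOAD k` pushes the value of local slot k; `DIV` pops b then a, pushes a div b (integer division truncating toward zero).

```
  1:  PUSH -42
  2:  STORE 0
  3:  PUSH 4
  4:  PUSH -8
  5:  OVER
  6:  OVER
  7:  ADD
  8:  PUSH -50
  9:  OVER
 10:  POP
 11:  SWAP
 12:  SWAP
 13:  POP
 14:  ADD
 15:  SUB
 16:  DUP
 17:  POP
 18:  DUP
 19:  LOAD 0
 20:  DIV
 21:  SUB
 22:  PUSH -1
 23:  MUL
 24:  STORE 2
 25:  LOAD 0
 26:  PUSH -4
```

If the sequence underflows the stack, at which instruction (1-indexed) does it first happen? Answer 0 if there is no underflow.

0

PUSH -42 -> -42
STORE 0  -> (empty)
PUSH 4   -> 4
PUSH -8  -> 4 -8
OVER     -> 4 -8 4
OVER     -> 4 -8 4 -8
ADD      -> 4 -8 -4
PUSH -50 -> 4 -8 -4 -50
OVER     -> 4 -8 -4 -50 -4
POP      -> 4 -8 -4 -50
SWAP     -> 4 -8 -50 -4
SWAP     -> 4 -8 -4 -50
POP      -> 4 -8 -4
ADD      -> 4 -12
SUB      -> 16
DUP      -> 16 16
POP      -> 16
DUP      -> 16 16
LOAD 0   -> 16 16 -42
DIV      -> 16 0
SUB      -> 16
PUSH -1  -> 16 -1
MUL      -> -16
STORE 2  -> (empty)
LOAD 0   -> -42
PUSH -4  -> -42 -4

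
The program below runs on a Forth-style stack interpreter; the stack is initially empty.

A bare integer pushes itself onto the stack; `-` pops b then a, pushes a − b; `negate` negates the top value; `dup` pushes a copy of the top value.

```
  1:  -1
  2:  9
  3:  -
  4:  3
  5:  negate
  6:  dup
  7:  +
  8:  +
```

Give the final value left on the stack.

-1     : [-1]
9      : [-1, 9]
-      : [-10]
3      : [-10, 3]
negate : [-10, -3]
dup    : [-10, -3, -3]
+      : [-10, -6]
+      : [-16]

-16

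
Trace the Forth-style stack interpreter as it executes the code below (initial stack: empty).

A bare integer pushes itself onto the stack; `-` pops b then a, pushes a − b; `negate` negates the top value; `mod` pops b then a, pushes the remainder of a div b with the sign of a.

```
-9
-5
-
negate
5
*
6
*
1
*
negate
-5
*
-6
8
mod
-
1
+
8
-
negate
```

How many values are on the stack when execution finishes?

1

-9     : [-9]
-5     : [-9, -5]
-      : [-4]
negate : [4]
5      : [4, 5]
*      : [20]
6      : [20, 6]
*      : [120]
1      : [120, 1]
*      : [120]
negate : [-120]
-5     : [-120, -5]
*      : [600]
-6     : [600, -6]
8      : [600, -6, 8]
mod    : [600, -6]
-      : [606]
1      : [606, 1]
+      : [607]
8      : [607, 8]
-      : [599]
negate : [-599]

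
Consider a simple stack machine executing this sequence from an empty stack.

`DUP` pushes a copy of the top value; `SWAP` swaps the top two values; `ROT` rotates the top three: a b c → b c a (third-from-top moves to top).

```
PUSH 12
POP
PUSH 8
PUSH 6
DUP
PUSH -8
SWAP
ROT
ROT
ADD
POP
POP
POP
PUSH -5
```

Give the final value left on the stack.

PUSH 12  12
POP      (empty)
PUSH 8   8
PUSH 6   8 6
DUP      8 6 6
PUSH -8  8 6 6 -8
SWAP     8 6 -8 6
ROT      8 -8 6 6
ROT      8 6 6 -8
ADD      8 6 -2
POP      8 6
POP      8
POP      (empty)
PUSH -5  -5

-5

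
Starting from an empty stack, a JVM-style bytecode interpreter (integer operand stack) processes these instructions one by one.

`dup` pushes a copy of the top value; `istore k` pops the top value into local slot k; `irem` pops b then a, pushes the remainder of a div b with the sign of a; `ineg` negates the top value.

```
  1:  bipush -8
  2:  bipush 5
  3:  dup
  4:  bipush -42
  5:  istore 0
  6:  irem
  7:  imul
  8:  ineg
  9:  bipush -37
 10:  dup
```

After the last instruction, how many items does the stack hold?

bipush -8  → -8
bipush 5   → -8 5
dup        → -8 5 5
bipush -42 → -8 5 5 -42
istore 0   → -8 5 5
irem       → -8 0
imul       → 0
ineg       → 0
bipush -37 → 0 -37
dup        → 0 -37 -37

3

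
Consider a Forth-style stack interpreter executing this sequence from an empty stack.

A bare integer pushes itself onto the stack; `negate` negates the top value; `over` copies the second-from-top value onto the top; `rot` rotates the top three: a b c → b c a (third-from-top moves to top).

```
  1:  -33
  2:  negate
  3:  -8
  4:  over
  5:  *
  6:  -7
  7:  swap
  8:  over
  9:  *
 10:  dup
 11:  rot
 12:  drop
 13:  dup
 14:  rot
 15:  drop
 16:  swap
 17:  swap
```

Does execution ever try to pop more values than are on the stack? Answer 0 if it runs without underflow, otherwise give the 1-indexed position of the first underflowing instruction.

-33    : [-33]
negate : [33]
-8     : [33, -8]
over   : [33, -8, 33]
*      : [33, -264]
-7     : [33, -264, -7]
swap   : [33, -7, -264]
over   : [33, -7, -264, -7]
*      : [33, -7, 1848]
dup    : [33, -7, 1848, 1848]
rot    : [33, 1848, 1848, -7]
drop   : [33, 1848, 1848]
dup    : [33, 1848, 1848, 1848]
rot    : [33, 1848, 1848, 1848]
drop   : [33, 1848, 1848]
swap   : [33, 1848, 1848]
swap   : [33, 1848, 1848]

0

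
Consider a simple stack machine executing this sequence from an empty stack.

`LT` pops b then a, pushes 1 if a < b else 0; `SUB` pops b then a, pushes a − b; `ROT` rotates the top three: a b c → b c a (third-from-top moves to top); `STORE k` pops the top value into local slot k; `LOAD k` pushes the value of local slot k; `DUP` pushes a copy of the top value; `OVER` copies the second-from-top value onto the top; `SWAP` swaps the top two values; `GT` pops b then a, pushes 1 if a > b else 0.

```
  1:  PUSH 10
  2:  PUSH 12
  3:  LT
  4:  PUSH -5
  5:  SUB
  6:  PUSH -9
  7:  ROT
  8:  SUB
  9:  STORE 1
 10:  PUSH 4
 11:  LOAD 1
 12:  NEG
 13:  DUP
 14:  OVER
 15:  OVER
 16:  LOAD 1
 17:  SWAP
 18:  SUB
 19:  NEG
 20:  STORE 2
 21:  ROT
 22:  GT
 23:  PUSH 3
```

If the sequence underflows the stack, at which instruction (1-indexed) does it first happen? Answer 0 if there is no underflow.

7

PUSH 10  10
PUSH 12  10 12
LT       1
PUSH -5  1 -5
SUB      6
PUSH -9  6 -9
ROT  — needs 3 operands, stack has 2 → underflow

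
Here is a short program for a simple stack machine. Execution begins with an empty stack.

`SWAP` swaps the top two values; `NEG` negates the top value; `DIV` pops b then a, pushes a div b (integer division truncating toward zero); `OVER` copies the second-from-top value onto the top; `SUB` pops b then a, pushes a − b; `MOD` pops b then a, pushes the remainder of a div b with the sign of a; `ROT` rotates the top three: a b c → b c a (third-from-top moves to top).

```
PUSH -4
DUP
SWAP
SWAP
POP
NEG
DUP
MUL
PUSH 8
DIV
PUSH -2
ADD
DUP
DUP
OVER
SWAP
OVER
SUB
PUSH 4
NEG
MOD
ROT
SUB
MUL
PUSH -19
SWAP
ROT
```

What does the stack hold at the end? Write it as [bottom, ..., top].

[-19, 0, 0]

PUSH -4  -> -4
DUP      -> -4 -4
SWAP     -> -4 -4
SWAP     -> -4 -4
POP      -> -4
NEG      -> 4
DUP      -> 4 4
MUL      -> 16
PUSH 8   -> 16 8
DIV      -> 2
PUSH -2  -> 2 -2
ADD      -> 0
DUP      -> 0 0
DUP      -> 0 0 0
OVER     -> 0 0 0 0
SWAP     -> 0 0 0 0
OVER     -> 0 0 0 0 0
SUB      -> 0 0 0 0
PUSH 4   -> 0 0 0 0 4
NEG      -> 0 0 0 0 -4
MOD      -> 0 0 0 0
ROT      -> 0 0 0 0
SUB      -> 0 0 0
MUL      -> 0 0
PUSH -19 -> 0 0 -19
SWAP     -> 0 -19 0
ROT      -> -19 0 0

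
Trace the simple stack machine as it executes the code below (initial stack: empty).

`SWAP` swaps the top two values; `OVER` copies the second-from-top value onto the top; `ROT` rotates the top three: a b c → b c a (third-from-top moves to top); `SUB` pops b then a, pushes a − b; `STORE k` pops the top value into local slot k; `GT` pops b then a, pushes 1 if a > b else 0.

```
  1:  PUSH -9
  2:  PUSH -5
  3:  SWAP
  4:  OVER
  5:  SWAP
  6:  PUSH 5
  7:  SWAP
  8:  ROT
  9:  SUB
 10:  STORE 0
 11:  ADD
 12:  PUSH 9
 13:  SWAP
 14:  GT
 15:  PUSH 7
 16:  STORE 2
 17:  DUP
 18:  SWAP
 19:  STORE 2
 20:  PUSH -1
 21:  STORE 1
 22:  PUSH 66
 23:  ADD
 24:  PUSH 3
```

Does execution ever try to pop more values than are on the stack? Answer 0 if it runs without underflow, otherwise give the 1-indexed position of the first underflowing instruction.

0

PUSH -9 : [-9]
PUSH -5 : [-9, -5]
SWAP    : [-5, -9]
OVER    : [-5, -9, -5]
SWAP    : [-5, -5, -9]
PUSH 5  : [-5, -5, -9, 5]
SWAP    : [-5, -5, 5, -9]
ROT     : [-5, 5, -9, -5]
SUB     : [-5, 5, -4]
STORE 0 : [-5, 5]
ADD     : [0]
PUSH 9  : [0, 9]
SWAP    : [9, 0]
GT      : [1]
PUSH 7  : [1, 7]
STORE 2 : [1]
DUP     : [1, 1]
SWAP    : [1, 1]
STORE 2 : [1]
PUSH -1 : [1, -1]
STORE 1 : [1]
PUSH 66 : [1, 66]
ADD     : [67]
PUSH 3  : [67, 3]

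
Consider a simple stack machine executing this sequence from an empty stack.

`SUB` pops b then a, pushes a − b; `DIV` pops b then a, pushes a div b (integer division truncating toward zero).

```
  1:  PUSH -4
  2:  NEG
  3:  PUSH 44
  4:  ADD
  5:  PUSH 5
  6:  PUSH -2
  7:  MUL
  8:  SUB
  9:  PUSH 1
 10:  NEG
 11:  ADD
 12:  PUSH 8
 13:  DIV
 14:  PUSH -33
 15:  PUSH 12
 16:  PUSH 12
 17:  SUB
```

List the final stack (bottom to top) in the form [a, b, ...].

PUSH -4   -4
NEG       4
PUSH 44   4 44
ADD       48
PUSH 5    48 5
PUSH -2   48 5 -2
MUL       48 -10
SUB       58
PUSH 1    58 1
NEG       58 -1
ADD       57
PUSH 8    57 8
DIV       7
PUSH -33  7 -33
PUSH 12   7 -33 12
PUSH 12   7 -33 12 12
SUB       7 -33 0

[7, -33, 0]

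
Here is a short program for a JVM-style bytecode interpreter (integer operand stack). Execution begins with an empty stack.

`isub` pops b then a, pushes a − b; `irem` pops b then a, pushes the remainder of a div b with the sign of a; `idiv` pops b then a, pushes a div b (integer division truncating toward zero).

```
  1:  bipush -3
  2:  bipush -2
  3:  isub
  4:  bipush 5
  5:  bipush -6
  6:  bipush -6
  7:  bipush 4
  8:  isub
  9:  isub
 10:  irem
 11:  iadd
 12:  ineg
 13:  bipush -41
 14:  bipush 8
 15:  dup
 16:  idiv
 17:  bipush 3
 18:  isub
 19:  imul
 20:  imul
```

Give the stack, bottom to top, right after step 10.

[-1, 1]

bipush -3 : -3
bipush -2 : -3 -2
isub      : -1
bipush 5  : -1 5
bipush -6 : -1 5 -6
bipush -6 : -1 5 -6 -6
bipush 4  : -1 5 -6 -6 4
isub      : -1 5 -6 -10
isub      : -1 5 4
irem      : -1 1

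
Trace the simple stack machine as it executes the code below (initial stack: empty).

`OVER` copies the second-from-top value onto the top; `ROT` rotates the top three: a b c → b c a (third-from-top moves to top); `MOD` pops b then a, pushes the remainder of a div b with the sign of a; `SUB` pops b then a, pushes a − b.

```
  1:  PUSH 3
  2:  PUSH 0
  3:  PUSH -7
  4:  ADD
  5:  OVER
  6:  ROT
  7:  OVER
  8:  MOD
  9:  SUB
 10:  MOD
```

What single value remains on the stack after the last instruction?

-1

PUSH 3  : [3]
PUSH 0  : [3, 0]
PUSH -7 : [3, 0, -7]
ADD     : [3, -7]
OVER    : [3, -7, 3]
ROT     : [-7, 3, 3]
OVER    : [-7, 3, 3, 3]
MOD     : [-7, 3, 0]
SUB     : [-7, 3]
MOD     : [-1]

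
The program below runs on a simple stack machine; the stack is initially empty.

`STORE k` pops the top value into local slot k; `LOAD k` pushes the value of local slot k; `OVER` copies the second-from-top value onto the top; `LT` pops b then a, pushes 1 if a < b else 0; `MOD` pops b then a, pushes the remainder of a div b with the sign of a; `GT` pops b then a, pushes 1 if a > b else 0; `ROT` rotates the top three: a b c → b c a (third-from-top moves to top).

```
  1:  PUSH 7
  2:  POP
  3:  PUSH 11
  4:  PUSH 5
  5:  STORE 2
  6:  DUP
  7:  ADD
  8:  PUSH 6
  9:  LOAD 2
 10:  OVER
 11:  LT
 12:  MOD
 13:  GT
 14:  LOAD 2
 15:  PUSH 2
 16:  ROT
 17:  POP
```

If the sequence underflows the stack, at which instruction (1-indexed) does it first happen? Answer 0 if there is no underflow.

PUSH 7   [7]
POP      []
PUSH 11  [11]
PUSH 5   [11, 5]
STORE 2  [11]
DUP      [11, 11]
ADD      [22]
PUSH 6   [22, 6]
LOAD 2   [22, 6, 5]
OVER     [22, 6, 5, 6]
LT       [22, 6, 1]
MOD      [22, 0]
GT       [1]
LOAD 2   [1, 5]
PUSH 2   [1, 5, 2]
ROT      [5, 2, 1]
POP      [5, 2]

0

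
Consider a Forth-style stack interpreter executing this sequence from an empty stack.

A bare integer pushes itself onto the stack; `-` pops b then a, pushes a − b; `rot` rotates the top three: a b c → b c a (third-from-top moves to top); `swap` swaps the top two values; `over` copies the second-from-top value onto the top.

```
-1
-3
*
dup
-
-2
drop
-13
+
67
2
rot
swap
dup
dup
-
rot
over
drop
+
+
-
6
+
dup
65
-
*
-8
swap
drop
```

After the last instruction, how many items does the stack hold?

-1    -1
-3    -1 -3
*     3
dup   3 3
-     0
-2    0 -2
drop  0
-13   0 -13
+     -13
67    -13 67
2     -13 67 2
rot   67 2 -13
swap  67 -13 2
dup   67 -13 2 2
dup   67 -13 2 2 2
-     67 -13 2 0
rot   67 2 0 -13
over  67 2 0 -13 0
drop  67 2 0 -13
+     67 2 -13
+     67 -11
-     78
6     78 6
+     84
dup   84 84
65    84 84 65
-     84 19
*     1596
-8    1596 -8
swap  -8 1596
drop  -8

1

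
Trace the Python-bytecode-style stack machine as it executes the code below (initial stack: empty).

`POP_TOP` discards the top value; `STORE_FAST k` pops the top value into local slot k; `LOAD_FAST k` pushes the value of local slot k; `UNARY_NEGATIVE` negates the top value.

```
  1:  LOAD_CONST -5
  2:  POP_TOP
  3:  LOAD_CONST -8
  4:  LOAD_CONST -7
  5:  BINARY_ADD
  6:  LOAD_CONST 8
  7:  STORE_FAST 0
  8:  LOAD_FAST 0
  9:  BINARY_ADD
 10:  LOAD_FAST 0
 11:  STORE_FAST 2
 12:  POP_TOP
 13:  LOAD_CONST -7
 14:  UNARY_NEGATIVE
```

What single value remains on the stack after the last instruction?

7

LOAD_CONST -5  -> [-5]
POP_TOP        -> []
LOAD_CONST -8  -> [-8]
LOAD_CONST -7  -> [-8, -7]
BINARY_ADD     -> [-15]
LOAD_CONST 8   -> [-15, 8]
STORE_FAST 0   -> [-15]
LOAD_FAST 0    -> [-15, 8]
BINARY_ADD     -> [-7]
LOAD_FAST 0    -> [-7, 8]
STORE_FAST 2   -> [-7]
POP_TOP        -> []
LOAD_CONST -7  -> [-7]
UNARY_NEGATIVE -> [7]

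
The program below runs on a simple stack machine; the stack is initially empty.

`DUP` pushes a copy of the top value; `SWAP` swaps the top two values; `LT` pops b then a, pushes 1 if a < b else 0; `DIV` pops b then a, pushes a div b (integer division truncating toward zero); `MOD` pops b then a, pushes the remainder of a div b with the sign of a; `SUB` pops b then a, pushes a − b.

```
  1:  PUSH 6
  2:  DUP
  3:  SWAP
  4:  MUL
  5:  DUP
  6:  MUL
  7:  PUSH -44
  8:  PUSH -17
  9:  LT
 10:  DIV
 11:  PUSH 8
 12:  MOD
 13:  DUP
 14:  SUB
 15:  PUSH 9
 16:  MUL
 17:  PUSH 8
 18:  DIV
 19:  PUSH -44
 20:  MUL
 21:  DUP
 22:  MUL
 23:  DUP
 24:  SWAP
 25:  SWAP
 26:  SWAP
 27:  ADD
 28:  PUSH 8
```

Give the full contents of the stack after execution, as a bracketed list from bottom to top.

PUSH 6   → [6]
DUP      → [6, 6]
SWAP     → [6, 6]
MUL      → [36]
DUP      → [36, 36]
MUL      → [1296]
PUSH -44 → [1296, -44]
PUSH -17 → [1296, -44, -17]
LT       → [1296, 1]
DIV      → [1296]
PUSH 8   → [1296, 8]
MOD      → [0]
DUP      → [0, 0]
SUB      → [0]
PUSH 9   → [0, 9]
MUL      → [0]
PUSH 8   → [0, 8]
DIV      → [0]
PUSH -44 → [0, -44]
MUL      → [0]
DUP      → [0, 0]
MUL      → [0]
DUP      → [0, 0]
SWAP     → [0, 0]
SWAP     → [0, 0]
SWAP     → [0, 0]
ADD      → [0]
PUSH 8   → [0, 8]

[0, 8]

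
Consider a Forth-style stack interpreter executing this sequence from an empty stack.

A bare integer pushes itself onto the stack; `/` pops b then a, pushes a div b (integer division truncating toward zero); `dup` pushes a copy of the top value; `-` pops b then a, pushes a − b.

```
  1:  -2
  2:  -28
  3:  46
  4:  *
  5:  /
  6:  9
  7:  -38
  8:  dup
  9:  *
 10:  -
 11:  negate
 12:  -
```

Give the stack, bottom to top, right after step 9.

-2  -> [-2]
-28 -> [-2, -28]
46  -> [-2, -28, 46]
*   -> [-2, -1288]
/   -> [0]
9   -> [0, 9]
-38 -> [0, 9, -38]
dup -> [0, 9, -38, -38]
*   -> [0, 9, 1444]

[0, 9, 1444]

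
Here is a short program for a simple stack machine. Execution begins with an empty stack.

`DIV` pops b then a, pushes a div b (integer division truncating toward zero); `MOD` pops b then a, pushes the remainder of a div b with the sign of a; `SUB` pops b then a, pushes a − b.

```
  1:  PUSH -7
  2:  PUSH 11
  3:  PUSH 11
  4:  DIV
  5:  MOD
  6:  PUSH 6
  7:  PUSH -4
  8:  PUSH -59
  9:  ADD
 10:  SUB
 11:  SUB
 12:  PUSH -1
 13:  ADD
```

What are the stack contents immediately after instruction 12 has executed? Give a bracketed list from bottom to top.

[-69, -1]

PUSH -7  → -7
PUSH 11  → -7 11
PUSH 11  → -7 11 11
DIV      → -7 1
MOD      → 0
PUSH 6   → 0 6
PUSH -4  → 0 6 -4
PUSH -59 → 0 6 -4 -59
ADD      → 0 6 -63
SUB      → 0 69
SUB      → -69
PUSH -1  → -69 -1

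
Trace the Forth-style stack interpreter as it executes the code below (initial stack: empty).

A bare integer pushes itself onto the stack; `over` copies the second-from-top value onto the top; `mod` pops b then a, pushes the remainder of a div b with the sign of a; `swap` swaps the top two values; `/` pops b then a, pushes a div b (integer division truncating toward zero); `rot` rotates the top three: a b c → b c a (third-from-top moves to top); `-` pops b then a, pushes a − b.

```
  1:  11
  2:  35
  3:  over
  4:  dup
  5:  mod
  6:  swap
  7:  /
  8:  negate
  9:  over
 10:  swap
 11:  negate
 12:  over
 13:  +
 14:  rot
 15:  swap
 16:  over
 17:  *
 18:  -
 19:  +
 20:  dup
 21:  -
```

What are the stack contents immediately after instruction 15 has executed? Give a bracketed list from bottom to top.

11     : 11
35     : 11 35
over   : 11 35 11
dup    : 11 35 11 11
mod    : 11 35 0
swap   : 11 0 35
/      : 11 0
negate : 11 0
over   : 11 0 11
swap   : 11 11 0
negate : 11 11 0
over   : 11 11 0 11
+      : 11 11 11
rot    : 11 11 11
swap   : 11 11 11

[11, 11, 11]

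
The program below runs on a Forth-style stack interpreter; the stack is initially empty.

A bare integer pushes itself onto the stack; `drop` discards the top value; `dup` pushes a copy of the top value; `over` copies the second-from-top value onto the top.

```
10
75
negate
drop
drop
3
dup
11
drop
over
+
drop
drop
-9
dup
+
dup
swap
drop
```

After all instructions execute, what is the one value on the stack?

-18

10     -> 10
75     -> 10 75
negate -> 10 -75
drop   -> 10
drop   -> (empty)
3      -> 3
dup    -> 3 3
11     -> 3 3 11
drop   -> 3 3
over   -> 3 3 3
+      -> 3 6
drop   -> 3
drop   -> (empty)
-9     -> -9
dup    -> -9 -9
+      -> -18
dup    -> -18 -18
swap   -> -18 -18
drop   -> -18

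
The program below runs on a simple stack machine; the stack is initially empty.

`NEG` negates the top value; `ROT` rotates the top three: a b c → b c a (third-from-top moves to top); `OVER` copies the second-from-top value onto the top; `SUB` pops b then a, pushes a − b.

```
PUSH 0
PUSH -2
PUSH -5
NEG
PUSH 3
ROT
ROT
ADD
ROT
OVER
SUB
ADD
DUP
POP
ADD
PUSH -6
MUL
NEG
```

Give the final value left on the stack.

18

PUSH 0  -> [0]
PUSH -2 -> [0, -2]
PUSH -5 -> [0, -2, -5]
NEG     -> [0, -2, 5]
PUSH 3  -> [0, -2, 5, 3]
ROT     -> [0, 5, 3, -2]
ROT     -> [0, 3, -2, 5]
ADD     -> [0, 3, 3]
ROT     -> [3, 3, 0]
OVER    -> [3, 3, 0, 3]
SUB     -> [3, 3, -3]
ADD     -> [3, 0]
DUP     -> [3, 0, 0]
POP     -> [3, 0]
ADD     -> [3]
PUSH -6 -> [3, -6]
MUL     -> [-18]
NEG     -> [18]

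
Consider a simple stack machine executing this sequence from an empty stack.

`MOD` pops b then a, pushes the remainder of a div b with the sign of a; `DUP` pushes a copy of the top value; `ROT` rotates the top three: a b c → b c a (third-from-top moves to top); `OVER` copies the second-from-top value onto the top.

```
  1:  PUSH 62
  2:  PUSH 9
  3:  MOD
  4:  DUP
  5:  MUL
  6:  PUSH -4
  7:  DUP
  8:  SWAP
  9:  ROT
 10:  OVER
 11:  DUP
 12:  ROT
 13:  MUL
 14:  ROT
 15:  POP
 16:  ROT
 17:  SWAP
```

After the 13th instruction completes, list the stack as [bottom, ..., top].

PUSH 62 → [62]
PUSH 9  → [62, 9]
MOD     → [8]
DUP     → [8, 8]
MUL     → [64]
PUSH -4 → [64, -4]
DUP     → [64, -4, -4]
SWAP    → [64, -4, -4]
ROT     → [-4, -4, 64]
OVER    → [-4, -4, 64, -4]
DUP     → [-4, -4, 64, -4, -4]
ROT     → [-4, -4, -4, -4, 64]
MUL     → [-4, -4, -4, -256]

[-4, -4, -4, -256]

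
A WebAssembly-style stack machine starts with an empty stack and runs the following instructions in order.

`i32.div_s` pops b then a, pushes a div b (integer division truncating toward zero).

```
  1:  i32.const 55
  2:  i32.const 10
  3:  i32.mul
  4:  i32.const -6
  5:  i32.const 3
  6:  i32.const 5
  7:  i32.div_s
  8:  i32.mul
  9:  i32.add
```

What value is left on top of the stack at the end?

550

i32.const 55 → 55
i32.const 10 → 55 10
i32.mul      → 550
i32.const -6 → 550 -6
i32.const 3  → 550 -6 3
i32.const 5  → 550 -6 3 5
i32.div_s    → 550 -6 0
i32.mul      → 550 0
i32.add      → 550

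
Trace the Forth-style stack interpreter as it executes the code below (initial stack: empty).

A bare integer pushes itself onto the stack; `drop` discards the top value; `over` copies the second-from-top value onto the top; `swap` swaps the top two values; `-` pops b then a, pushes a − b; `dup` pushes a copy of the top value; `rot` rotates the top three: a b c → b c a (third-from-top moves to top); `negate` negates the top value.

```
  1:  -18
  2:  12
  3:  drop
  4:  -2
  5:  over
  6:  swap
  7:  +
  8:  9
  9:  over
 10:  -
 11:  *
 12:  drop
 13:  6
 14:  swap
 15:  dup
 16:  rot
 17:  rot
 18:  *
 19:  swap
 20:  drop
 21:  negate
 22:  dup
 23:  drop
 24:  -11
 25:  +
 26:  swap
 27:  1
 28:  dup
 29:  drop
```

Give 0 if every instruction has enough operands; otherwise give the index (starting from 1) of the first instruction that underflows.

26

-18    : [-18]
12     : [-18, 12]
drop   : [-18]
-2     : [-18, -2]
over   : [-18, -2, -18]
swap   : [-18, -18, -2]
+      : [-18, -20]
9      : [-18, -20, 9]
over   : [-18, -20, 9, -20]
-      : [-18, -20, 29]
*      : [-18, -580]
drop   : [-18]
6      : [-18, 6]
swap   : [6, -18]
dup    : [6, -18, -18]
rot    : [-18, -18, 6]
rot    : [-18, 6, -18]
*      : [-18, -108]
swap   : [-108, -18]
drop   : [-108]
negate : [108]
dup    : [108, 108]
drop   : [108]
-11    : [108, -11]
+      : [97]
swap  — needs 2 operands, stack has 1 → underflow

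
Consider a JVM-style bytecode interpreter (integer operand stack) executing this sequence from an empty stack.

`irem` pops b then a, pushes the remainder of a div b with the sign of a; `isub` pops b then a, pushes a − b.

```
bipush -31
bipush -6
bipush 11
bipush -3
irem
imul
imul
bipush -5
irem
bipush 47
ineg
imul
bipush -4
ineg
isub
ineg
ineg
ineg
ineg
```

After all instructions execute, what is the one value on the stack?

bipush -31 : -31
bipush -6  : -31 -6
bipush 11  : -31 -6 11
bipush -3  : -31 -6 11 -3
irem       : -31 -6 2
imul       : -31 -12
imul       : 372
bipush -5  : 372 -5
irem       : 2
bipush 47  : 2 47
ineg       : 2 -47
imul       : -94
bipush -4  : -94 -4
ineg       : -94 4
isub       : -98
ineg       : 98
ineg       : -98
ineg       : 98
ineg       : -98

-98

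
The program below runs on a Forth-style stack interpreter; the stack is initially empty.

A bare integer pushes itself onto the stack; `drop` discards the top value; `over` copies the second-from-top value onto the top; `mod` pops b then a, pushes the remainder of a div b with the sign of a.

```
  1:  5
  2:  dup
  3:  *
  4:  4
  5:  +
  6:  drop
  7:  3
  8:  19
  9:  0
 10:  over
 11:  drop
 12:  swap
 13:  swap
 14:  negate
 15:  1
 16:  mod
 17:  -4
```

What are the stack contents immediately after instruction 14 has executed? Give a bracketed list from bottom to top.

[3, 19, 0]

5      -> 5
dup    -> 5 5
*      -> 25
4      -> 25 4
+      -> 29
drop   -> (empty)
3      -> 3
19     -> 3 19
0      -> 3 19 0
over   -> 3 19 0 19
drop   -> 3 19 0
swap   -> 3 0 19
swap   -> 3 19 0
negate -> 3 19 0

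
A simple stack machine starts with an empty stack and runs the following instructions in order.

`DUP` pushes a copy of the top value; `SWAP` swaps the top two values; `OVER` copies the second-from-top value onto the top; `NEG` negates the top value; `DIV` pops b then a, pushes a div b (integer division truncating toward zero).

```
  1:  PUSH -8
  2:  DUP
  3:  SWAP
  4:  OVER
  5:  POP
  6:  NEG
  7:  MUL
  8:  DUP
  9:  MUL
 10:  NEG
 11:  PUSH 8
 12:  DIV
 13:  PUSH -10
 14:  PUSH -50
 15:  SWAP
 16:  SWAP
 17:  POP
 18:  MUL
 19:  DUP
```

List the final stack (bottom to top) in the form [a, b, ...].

[5120, 5120]

PUSH -8   -8
DUP       -8 -8
SWAP      -8 -8
OVER      -8 -8 -8
POP       -8 -8
NEG       -8 8
MUL       -64
DUP       -64 -64
MUL       4096
NEG       -4096
PUSH 8    -4096 8
DIV       -512
PUSH -10  -512 -10
PUSH -50  -512 -10 -50
SWAP      -512 -50 -10
SWAP      -512 -10 -50
POP       -512 -10
MUL       5120
DUP       5120 5120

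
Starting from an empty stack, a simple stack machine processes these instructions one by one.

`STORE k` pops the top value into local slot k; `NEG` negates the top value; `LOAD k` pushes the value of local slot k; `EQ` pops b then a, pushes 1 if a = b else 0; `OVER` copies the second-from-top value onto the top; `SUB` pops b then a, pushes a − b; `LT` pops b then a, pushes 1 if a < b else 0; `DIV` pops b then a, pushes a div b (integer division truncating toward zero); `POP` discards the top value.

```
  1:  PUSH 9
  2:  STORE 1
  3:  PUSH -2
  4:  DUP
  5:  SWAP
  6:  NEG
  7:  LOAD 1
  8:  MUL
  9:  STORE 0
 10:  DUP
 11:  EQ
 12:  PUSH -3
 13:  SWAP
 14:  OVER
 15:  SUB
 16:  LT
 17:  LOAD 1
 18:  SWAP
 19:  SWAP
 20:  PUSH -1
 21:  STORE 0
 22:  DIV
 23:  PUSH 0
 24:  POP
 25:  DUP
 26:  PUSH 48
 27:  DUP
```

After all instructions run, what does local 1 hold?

PUSH 9  : 9
STORE 1 : (empty)
PUSH -2 : -2
DUP     : -2 -2
SWAP    : -2 -2
NEG     : -2 2
LOAD 1  : -2 2 9
MUL     : -2 18
STORE 0 : -2
DUP     : -2 -2
EQ      : 1
PUSH -3 : 1 -3
SWAP    : -3 1
OVER    : -3 1 -3
SUB     : -3 4
LT      : 1
LOAD 1  : 1 9
SWAP    : 9 1
SWAP    : 1 9
PUSH -1 : 1 9 -1
STORE 0 : 1 9
DIV     : 0
PUSH 0  : 0 0
POP     : 0
DUP     : 0 0
PUSH 48 : 0 0 48
DUP     : 0 0 48 48

9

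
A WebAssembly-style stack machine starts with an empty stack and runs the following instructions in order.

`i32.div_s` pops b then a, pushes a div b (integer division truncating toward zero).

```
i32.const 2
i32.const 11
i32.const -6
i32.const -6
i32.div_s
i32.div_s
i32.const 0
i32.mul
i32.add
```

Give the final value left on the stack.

i32.const 2  -> [2]
i32.const 11 -> [2, 11]
i32.const -6 -> [2, 11, -6]
i32.const -6 -> [2, 11, -6, -6]
i32.div_s    -> [2, 11, 1]
i32.div_s    -> [2, 11]
i32.const 0  -> [2, 11, 0]
i32.mul      -> [2, 0]
i32.add      -> [2]

2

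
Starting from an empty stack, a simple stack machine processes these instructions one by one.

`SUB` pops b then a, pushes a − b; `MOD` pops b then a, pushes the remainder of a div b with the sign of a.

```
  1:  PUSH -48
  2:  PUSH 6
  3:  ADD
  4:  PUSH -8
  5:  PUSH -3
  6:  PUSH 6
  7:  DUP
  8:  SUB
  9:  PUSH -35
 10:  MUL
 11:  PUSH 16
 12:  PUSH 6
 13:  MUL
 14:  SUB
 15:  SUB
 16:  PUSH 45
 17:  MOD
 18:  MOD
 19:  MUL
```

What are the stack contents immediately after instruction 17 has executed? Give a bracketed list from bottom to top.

PUSH -48  [-48]
PUSH 6    [-48, 6]
ADD       [-42]
PUSH -8   [-42, -8]
PUSH -3   [-42, -8, -3]
PUSH 6    [-42, -8, -3, 6]
DUP       [-42, -8, -3, 6, 6]
SUB       [-42, -8, -3, 0]
PUSH -35  [-42, -8, -3, 0, -35]
MUL       [-42, -8, -3, 0]
PUSH 16   [-42, -8, -3, 0, 16]
PUSH 6    [-42, -8, -3, 0, 16, 6]
MUL       [-42, -8, -3, 0, 96]
SUB       [-42, -8, -3, -96]
SUB       [-42, -8, 93]
PUSH 45   [-42, -8, 93, 45]
MOD       [-42, -8, 3]

[-42, -8, 3]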